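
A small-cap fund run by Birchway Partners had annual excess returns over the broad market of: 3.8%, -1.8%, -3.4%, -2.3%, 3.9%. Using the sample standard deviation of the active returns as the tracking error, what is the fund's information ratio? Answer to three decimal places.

r̄ = (3.8 − 1.8 − 3.4 − 2.3 + 3.9) / 5 = 0.20 / 5 = 0.0400%
Sample σ = √[Σ(r − r̄)² / 4] = √[49.7320 / 4] = √12.4330 = 3.5260%
IR = r̄ / tracking error = 0.0400 / 3.5260 = 0.0113

0.011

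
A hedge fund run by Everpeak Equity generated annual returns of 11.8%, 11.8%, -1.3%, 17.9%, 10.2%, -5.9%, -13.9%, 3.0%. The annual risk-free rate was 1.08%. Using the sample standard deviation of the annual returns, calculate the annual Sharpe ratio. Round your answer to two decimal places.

0.29

r̄ = (11.8 + 11.8 − 1.3 + 17.9 + 10.2 − 5.9 − 13.9 + 3) / 8 = 4.2000%
Σ(r − r̄)² = (11.8 − 4.2000)² + (11.8 − 4.2000)² + (-1.3 − 4.2000)² + … = 800.5200
σ = √[800.5200 / 7] = 10.6939%
Sharpe = (r̄ − rf) / σ = (4.2000 − 1.08) / 10.6939 = 3.1200 / 10.6939 = 0.2918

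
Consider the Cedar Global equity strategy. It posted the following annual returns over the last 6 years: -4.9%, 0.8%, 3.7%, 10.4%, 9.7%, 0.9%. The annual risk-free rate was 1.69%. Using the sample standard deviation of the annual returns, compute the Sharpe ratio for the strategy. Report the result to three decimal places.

0.298

r̄ = (-4.9 + 0.8 + 3.7 + 10.4 + 9.7 + 0.9) / 6 = 3.4333%
Sample σ = √[Σ(r − r̄)² / 5] = √[170.6733 / 5] = √34.1347 = 5.8425%
Sharpe = (r̄ − rf) / σ = (3.4333 − 1.69) / 5.8425 = 1.7433 / 5.8425 = 0.2984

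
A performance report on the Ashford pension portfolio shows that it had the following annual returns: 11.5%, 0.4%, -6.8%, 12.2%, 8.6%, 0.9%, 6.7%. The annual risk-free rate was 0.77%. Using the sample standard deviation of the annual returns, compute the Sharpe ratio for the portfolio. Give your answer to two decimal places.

0.58

Mean return r̄ = 33.50 / 7 = 4.7857%
Σ(r − r̄)² = (11.5 − 4.7857)² + (0.4 − 4.7857)² + (-6.8 − 4.7857)² + … = 286.8286
sample σ = √(286.8286 / 6) = √47.8048 = 6.9141%
Sharpe = (r̄ − rf) / σ = (4.7857 − 0.77) / 6.9141 = 4.0157 / 6.9141 = 0.5808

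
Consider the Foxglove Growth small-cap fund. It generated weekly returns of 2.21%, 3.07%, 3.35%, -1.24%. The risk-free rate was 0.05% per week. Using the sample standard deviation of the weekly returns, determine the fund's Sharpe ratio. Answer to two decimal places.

0.85

Mean return r̄ = 7.390 / 4 = 1.8475%
Σ(r − r̄)² = (2.21 − 1.8475)² + (3.07 − 1.8475)² + … = 13.4161
sample σ = √(13.4161 / 3) = √4.4720 = 2.1147%
Sharpe = (r̄ − rf) / σ = (1.8475 − 0.05) / 2.1147 = 1.7975 / 2.1147 = 0.8500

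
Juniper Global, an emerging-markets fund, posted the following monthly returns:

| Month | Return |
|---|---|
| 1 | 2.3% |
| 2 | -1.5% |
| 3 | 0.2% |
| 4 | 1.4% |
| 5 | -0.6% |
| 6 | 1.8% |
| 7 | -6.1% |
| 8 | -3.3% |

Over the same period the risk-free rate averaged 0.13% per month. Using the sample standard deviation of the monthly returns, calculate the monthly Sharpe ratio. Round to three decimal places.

-0.300

r̄ = (2.3 − 1.5 + 0.2 + 1.4 − 0.6 + 1.8 − 6.1 − 3.3) / 8 = -0.7250%
Sample σ = √[Σ(r − r̄)² / 7] = √[57.0350 / 7] = √8.1479 = 2.8545%
Sharpe = (r̄ − rf) / σ = (-0.7250 − 0.13) / 2.8545 = -0.8550 / 2.8545 = -0.2995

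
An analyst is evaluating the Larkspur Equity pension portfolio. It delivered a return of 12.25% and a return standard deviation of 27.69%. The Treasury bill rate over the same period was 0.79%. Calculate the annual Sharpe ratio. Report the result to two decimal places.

0.41

Sharpe = (Rp − Rf) / σp = (12.25% − 0.79%) / 27.69% = 11.46% / 27.69% = 0.4139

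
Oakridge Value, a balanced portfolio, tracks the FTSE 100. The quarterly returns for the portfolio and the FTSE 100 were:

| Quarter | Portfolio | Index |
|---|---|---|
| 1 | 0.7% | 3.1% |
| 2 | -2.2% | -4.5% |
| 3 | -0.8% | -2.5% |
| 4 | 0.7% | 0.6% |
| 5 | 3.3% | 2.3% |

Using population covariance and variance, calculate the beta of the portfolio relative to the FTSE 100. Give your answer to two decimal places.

r̄p = 0.3400%,  r̄m = -0.2000%
Cov = Σ(rp − r̄p)(rm − r̄m) / 5 = 4.4840
Var(rm) = Σ(rm − r̄m)² / 5 = 8.3120
β = Cov / Var = 4.4840 / 8.3120 = 0.5395

0.54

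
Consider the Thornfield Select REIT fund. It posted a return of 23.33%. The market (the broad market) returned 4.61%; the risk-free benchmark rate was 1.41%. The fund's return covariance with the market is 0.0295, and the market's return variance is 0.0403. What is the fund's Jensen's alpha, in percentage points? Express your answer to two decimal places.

19.58

β = Cov / Var = 0.0295 / 0.0403 = 0.7320
E[R] = Rf + β(Rm − Rf) = 1.41% + 0.7320 × (4.61% − 1.41%) = 3.7524%
α = Rp − E[R] = 23.33% − 3.7524% = 19.5776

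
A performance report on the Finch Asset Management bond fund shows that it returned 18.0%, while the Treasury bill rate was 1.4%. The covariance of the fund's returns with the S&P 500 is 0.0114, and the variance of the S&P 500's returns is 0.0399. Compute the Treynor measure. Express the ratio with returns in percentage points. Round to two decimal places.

β = Cov / Var = 0.0114 / 0.0399 = 0.2857
Treynor = (Rp − Rf) / β = (18.0% − 1.4%) / 0.2857 = 16.60 / 0.2857 = 58.1029

58.10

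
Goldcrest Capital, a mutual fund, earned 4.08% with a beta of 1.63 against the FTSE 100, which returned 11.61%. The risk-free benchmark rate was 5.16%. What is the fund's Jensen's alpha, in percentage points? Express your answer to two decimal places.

-11.59

CAPM expected return = Rf + β(Rm − Rf) = 5.16% + 1.63 × (11.61% − 5.16%) = 5.16 + 1.63 × 6.45 = 15.6735%
Jensen's α = Rp − E[R] = 4.08% − 15.6735% = -11.5935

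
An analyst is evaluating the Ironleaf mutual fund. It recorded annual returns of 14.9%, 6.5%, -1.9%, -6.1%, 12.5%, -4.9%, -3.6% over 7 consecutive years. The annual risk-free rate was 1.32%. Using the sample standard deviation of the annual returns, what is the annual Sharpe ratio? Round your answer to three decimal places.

0.134

r̄ = (14.9 + 6.5 − 1.9 − 6.1 + 12.5 − 4.9 − 3.6) / 7 = 2.4857%
Σ(r − r̄)² = (14.9 − 2.4857)² + (6.5 − 2.4857)² + (-1.9 − 2.4857)² + … = 455.0486
σ = √[455.0486 / 6] = 8.7087%
Sharpe = (r̄ − rf) / σ = (2.4857 − 1.32) / 8.7087 = 1.1657 / 8.7087 = 0.1339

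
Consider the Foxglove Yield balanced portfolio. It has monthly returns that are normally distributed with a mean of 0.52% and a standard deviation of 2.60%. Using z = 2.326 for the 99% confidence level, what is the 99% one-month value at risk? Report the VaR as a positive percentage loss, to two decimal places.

VaR (as % loss) = −(μ − z·σ) = −(0.52% − 2.326 × 2.60%) = −(-5.5276%) = 5.5276%

5.53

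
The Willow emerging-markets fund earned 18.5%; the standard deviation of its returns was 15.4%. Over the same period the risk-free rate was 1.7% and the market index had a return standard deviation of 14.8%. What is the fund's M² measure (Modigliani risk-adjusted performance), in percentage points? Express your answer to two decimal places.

17.85

Sharpe = (Rp − Rf) / σp = (18.5% − 1.7%) / 15.4% = 1.0909
M² = Rf + Sharpe × σm = 1.7% + 1.0909 × 14.8% = 17.8453%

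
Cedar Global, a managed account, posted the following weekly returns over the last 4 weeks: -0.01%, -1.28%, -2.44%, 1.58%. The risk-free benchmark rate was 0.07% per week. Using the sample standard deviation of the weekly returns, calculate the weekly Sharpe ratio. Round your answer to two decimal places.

Mean return r̄ = -2.150 / 4 = -0.5375%
Σ(r − r̄)² = (-0.01 − (-0.5375))² + (-1.28 − (-0.5375))² + … = 8.9329
sample σ = √(8.9329 / 3) = √2.9776 = 1.7256%
Sharpe = (r̄ − rf) / σ = (-0.5375 − 0.07) / 1.7256 = -0.6075 / 1.7256 = -0.3521

-0.35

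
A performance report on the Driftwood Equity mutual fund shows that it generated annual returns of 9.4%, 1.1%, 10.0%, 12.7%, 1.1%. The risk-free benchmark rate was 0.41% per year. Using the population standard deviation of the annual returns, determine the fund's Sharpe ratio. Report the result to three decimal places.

1.335

Mean return r̄ = 34.30 / 5 = 6.8600%
Σ(r − r̄)² = (9.4 − 6.8600)² + (1.1 − 6.8600)² + … = 116.7720
σ = √[116.7720 / 5] = 4.8326%
Sharpe = (r̄ − rf) / σ = (6.8600 − 0.41) / 4.8326 = 6.4500 / 4.8326 = 1.3347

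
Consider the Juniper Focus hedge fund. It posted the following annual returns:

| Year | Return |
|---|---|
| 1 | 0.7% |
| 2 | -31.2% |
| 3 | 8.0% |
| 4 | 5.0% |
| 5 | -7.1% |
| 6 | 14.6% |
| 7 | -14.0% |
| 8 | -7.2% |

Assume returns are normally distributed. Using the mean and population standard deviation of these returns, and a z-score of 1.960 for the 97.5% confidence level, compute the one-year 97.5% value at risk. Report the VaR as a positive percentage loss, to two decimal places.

r̄ = (0.7 − 31.2 + 8 + 5 − 7.1 + 14.6 − 14 − 7.2) / 8 = -31.20 / 8 = -3.9000%
Σ(r − r̄)² = (0.7 − (-3.9000))² + (-31.2 − (-3.9000))² + (8 − (-3.9000))² + … = 1452.6600
σ = √[1452.6600 / 8] = 13.4753%
VaR = −(r̄ − z·σ) = −(-3.9000 − 1.960 × 13.4753) = −(-30.3116) = 30.3116%

30.31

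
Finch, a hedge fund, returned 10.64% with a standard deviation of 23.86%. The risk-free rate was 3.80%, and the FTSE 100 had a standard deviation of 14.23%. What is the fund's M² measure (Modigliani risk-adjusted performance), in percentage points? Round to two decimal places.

Sharpe = (Rp − Rf) / σp = (10.64% − 3.80%) / 23.86% = 0.2867
M² = Rf + Sharpe × σm = 3.80% + 0.2867 × 14.23% = 7.8797%

7.88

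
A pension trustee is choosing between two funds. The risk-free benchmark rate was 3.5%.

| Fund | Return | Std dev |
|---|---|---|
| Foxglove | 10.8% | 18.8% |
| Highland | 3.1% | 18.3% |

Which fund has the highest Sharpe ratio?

Foxglove: Sharpe ratio = (10.8% − 3.5%) / 18.8% = 0.388
Highland: Sharpe ratio = (3.1% − 3.5%) / 18.3% = -0.022
Highest: Foxglove (0.388).

Foxglove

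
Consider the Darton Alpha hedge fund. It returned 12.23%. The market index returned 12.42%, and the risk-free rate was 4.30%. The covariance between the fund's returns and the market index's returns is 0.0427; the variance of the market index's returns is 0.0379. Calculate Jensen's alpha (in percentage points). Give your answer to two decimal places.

β = Cov / Var = 0.0427 / 0.0379 = 1.1266
E[R] = Rf + β(Rm − Rf) = 4.30% + 1.1266 × (12.42% − 4.30%) = 13.4480%
α = Rp − E[R] = 12.23% − 13.4480% = -1.2180

-1.22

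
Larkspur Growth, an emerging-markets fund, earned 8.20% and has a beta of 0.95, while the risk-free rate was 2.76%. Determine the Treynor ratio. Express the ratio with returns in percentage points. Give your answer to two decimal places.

5.73

Treynor = (Rp − Rf) / β = (8.20% − 2.76%) / 0.95 = 5.44 / 0.95 = 5.7263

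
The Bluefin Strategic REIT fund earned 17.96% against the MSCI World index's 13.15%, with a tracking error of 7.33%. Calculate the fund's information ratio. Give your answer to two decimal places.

IR = (Rp − Rb) / TE = (17.96% − 13.15%) / 7.33% = 4.81% / 7.33% = 0.6562

0.66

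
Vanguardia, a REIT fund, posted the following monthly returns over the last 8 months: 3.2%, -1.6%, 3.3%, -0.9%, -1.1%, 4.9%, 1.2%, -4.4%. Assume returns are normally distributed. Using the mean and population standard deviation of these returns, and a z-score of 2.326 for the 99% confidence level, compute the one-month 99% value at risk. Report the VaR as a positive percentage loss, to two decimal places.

6.20

Mean return μ = 4.60 / 8 = 0.5750%
Σ(r − μ)² = 67.8750; population σ = √(67.8750/8) = 2.9128%
VaR = −(μ − z·σ) = −(0.5750 − 2.326 × 2.9128) = −(-6.2002) = 6.2002%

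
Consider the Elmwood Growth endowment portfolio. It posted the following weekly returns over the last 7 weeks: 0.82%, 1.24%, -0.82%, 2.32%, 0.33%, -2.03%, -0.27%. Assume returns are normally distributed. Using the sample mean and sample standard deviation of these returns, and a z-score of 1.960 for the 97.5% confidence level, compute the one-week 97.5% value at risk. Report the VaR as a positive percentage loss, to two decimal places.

r̄ = (0.82 + 1.24 − 0.82 + 2.32 + 0.33 − 2.03 − 0.27) / 7 = 0.2271%
Σ(r − r̄)² = 12.2063; sample σ = √(12.2063/6) = 1.4263%
VaR = −(r̄ − z·σ) = −(0.2271 − 1.960 × 1.4263) = −(-2.5684) = 2.5684%

2.57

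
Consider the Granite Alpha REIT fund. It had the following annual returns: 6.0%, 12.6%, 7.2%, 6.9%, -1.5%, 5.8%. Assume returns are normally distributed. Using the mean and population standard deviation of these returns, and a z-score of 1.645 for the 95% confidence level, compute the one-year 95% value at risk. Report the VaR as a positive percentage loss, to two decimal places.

0.61

Mean return r̄ = 37.00 / 6 = 6.1667%
Σ(r − r̄)² = (6 − 6.1667)² + (12.6 − 6.1667)² + (7.2 − 6.1667)² + … = 101.9333
population σ = √(101.9333 / 6) = √16.9889 = 4.1218%
VaR = −(r̄ − z·σ) = −(6.1667 − 1.645 × 4.1218) = −(-0.6137) = 0.6137%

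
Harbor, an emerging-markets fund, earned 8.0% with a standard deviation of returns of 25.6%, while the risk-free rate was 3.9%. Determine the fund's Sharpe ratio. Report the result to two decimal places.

0.16

Sharpe = (Rp − Rf) / σp = (8.0% − 3.9%) / 25.6% = 4.10% / 25.6% = 0.1602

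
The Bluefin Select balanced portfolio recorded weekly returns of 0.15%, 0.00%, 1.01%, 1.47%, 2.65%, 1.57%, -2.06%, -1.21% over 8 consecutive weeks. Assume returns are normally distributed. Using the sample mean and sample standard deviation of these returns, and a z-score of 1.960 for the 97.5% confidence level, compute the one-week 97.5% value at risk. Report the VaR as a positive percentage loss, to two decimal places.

2.59

μ = (0.15 + 0 + 1.01 + 1.47 + 2.65 + 1.57 − 2.06 − 1.21) / 8 = 0.4475%
Σ(r − μ)² = 16.7966; sample σ = √(16.7966/7) = 1.5490%
VaR = −(μ − z·σ) = −(0.4475 − 1.960 × 1.5490) = −(-2.5885) = 2.5885%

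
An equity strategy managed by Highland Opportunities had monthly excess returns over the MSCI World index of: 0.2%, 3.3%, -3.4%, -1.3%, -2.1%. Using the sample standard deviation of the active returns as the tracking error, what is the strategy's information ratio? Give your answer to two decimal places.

-0.26

r̄ = (0.2 + 3.3 − 3.4 − 1.3 − 2.1) / 5 = -0.6600%
Sample σ = √[Σ(r − r̄)² / 4] = √[26.4120 / 4] = √6.6030 = 2.5696%
IR = r̄ / tracking error = -0.6600 / 2.5696 = -0.2568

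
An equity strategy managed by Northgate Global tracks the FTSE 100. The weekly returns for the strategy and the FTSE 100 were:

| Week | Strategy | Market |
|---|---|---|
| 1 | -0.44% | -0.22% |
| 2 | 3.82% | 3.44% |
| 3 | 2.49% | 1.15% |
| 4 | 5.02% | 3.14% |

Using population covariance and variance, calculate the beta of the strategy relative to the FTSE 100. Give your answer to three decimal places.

1.274

r̄p = 2.7225%,  r̄m = 1.8775%
Cov = Σ(rp − r̄p)(rm − r̄m) / 4 = 2.8545
Var(rm) = Σ(rm − r̄m)² / 4 = 2.2410
β = Cov / Var = 2.8545 / 2.2410 = 1.2738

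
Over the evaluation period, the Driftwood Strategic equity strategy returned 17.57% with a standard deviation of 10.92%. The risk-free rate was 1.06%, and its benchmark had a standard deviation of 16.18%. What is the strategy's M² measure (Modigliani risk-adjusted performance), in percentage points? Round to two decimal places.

25.52

Sharpe = (Rp − Rf) / σp = (17.57% − 1.06%) / 10.92% = 1.5119
M² = Rf + Sharpe × σm = 1.06% + 1.5119 × 16.18% = 25.5225%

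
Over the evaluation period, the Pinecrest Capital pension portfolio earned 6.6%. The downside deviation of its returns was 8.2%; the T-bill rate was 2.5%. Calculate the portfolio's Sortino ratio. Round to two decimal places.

Sortino = (Rp − Rf) / σd = (6.6% − 2.5%) / 8.2% = 4.10% / 8.2% = 0.5000

0.50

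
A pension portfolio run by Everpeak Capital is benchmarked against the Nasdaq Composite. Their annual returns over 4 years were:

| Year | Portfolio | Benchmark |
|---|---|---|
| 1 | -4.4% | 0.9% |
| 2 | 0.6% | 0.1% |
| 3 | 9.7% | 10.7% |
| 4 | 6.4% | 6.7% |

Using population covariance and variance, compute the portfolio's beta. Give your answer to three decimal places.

r̄p = 3.0750%,  r̄m = 4.6000%
Cov = Σ(rp − r̄p)(rm − r̄m) / 4 = 21.5475
Var(rm) = Σ(rm − r̄m)² / 4 = 18.8900
β = Cov / Var = 21.5475 / 18.8900 = 1.1407

1.141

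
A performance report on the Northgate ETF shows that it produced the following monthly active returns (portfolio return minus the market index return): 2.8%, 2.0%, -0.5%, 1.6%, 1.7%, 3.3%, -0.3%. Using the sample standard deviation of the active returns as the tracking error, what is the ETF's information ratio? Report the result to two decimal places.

Mean return r̄ = 10.60 / 7 = 1.5143%
Σ(r − r̄)² = 12.4686; sample σ = √(12.4686/6) = 1.4416%
IR = r̄ / tracking error = 1.5143 / 1.4416 = 1.0504

1.05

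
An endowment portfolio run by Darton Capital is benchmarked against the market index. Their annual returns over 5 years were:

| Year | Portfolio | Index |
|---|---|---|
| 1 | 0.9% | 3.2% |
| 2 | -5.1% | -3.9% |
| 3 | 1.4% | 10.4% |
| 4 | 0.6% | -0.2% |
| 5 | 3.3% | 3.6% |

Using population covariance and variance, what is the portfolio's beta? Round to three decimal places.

r̄p = 0.2200%,  r̄m = 2.6200%
Cov = Σ(rp − r̄p)(rm − r̄m) / 5 = 9.2416
Var(rm) = Σ(rm − r̄m)² / 5 = 22.4576
β = Cov / Var = 9.2416 / 22.4576 = 0.4115

0.412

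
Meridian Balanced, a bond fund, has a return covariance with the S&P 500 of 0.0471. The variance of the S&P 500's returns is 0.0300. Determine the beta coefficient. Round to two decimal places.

1.57

β = Cov(Rp, Rm) / Var(Rm) = 0.0471 / 0.0300 = 1.5700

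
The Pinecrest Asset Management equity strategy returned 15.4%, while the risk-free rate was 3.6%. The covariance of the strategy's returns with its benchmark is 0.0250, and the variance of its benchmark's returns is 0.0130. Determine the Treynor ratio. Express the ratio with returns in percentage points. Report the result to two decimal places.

6.14

β = Cov / Var = 0.0250 / 0.0130 = 1.9231
Treynor = (Rp − Rf) / β = (15.4% − 3.6%) / 1.9231 = 11.80 / 1.9231 = 6.1359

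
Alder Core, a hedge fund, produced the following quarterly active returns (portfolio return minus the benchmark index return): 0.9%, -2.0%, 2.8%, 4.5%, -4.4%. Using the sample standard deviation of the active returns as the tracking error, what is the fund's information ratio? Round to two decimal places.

0.10

Mean return r̄ = 1.80 / 5 = 0.3600%
Σ(r − r̄)² = (0.9 − 0.3600)² + (-2 − 0.3600)² + … = 51.6120
sample σ = √(51.6120 / 4) = √12.9030 = 3.5921%
IR = r̄ / tracking error = 0.3600 / 3.5921 = 0.1002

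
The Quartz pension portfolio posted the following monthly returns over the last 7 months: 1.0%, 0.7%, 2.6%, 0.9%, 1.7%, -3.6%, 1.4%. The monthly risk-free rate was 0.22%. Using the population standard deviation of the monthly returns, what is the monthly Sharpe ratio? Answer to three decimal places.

0.245

r̄ = (1 + 0.7 + 2.6 + 0.9 + 1.7 − 3.6 + 1.4) / 7 = 4.70 / 7 = 0.6714%
Σ(r − r̄)² = (1 − 0.6714)² + (0.7 − 0.6714)² + (2.6 − 0.6714)² + … = 23.7143
σ = √[23.7143 / 7] = 1.8406%
Sharpe = (r̄ − rf) / σ = (0.6714 − 0.22) / 1.8406 = 0.4514 / 1.8406 = 0.2452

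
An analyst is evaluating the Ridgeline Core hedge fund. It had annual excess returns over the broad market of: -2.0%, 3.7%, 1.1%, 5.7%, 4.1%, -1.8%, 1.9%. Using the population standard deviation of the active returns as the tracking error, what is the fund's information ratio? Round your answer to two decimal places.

r̄ = (-2 + 3.7 + 1.1 + 5.7 + 4.1 − 1.8 + 1.9) / 7 = 1.8143%
Σ(r − r̄)² = 52.0086; population σ = √(52.0086/7) = 2.7258%
IR = r̄ / tracking error = 1.8143 / 2.7258 = 0.6656

0.67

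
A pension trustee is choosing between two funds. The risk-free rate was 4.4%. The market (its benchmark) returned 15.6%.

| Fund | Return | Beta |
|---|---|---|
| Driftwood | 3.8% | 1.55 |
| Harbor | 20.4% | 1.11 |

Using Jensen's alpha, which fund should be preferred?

Driftwood: α = 3.8% − [4.4% + 1.55 × (15.6% − 4.4%)] = -17.960
Harbor: α = 20.4% − [4.4% + 1.11 × (15.6% − 4.4%)] = 3.568
Highest: Harbor (3.568).

Harbor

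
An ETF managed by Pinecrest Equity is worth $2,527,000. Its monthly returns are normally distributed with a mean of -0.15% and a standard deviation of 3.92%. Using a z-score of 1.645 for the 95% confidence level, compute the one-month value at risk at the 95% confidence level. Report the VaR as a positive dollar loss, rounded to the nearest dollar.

Return at the 95% tail: μ − z·σ = -0.15% − 1.645 × 3.92% = -0.15 − 6.4484 = -6.5984%
VaR = −(-6.5984%) × $2,527,000 = 6.5984% × $2,527,000 = $166,742

$166,742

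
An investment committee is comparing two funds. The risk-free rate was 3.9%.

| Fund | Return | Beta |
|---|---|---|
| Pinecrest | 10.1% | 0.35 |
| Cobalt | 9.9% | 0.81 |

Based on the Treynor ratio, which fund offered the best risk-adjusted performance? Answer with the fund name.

Pinecrest

Pinecrest: Treynor = (10.1% − 3.9%) / 0.35 = 17.714
Cobalt: Treynor = (9.9% − 3.9%) / 0.81 = 7.407
Highest: Pinecrest (17.714).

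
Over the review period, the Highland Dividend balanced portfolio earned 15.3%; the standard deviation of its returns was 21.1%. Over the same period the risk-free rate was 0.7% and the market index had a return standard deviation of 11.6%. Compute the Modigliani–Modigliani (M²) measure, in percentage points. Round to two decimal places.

8.73

Sharpe = (Rp − Rf) / σp = (15.3% − 0.7%) / 21.1% = 0.6919
M² = Rf + Sharpe × σm = 0.7% + 0.6919 × 11.6% = 8.7260%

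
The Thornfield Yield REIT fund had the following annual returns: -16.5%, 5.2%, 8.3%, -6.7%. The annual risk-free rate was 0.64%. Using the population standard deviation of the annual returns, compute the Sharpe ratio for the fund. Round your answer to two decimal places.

-0.31

r̄ = (-16.5 + 5.2 + 8.3 − 6.7) / 4 = -9.70 / 4 = -2.4250%
Σ(r − r̄)² = (-16.5 − (-2.4250))² + (5.2 − (-2.4250))² + … = 389.5475
population σ = √(389.5475 / 4) = √97.3869 = 9.8685%
Sharpe = (r̄ − rf) / σ = (-2.4250 − 0.64) / 9.8685 = -3.0650 / 9.8685 = -0.3106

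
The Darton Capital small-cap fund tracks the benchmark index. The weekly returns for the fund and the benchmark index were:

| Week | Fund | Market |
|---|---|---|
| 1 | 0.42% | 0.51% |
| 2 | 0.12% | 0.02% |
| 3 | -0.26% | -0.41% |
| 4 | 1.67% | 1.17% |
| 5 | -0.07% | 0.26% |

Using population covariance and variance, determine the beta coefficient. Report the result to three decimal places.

1.211

r̄p = 0.3760%,  r̄m = 0.3100%
Cov = Σ(rp − r̄p)(rm − r̄m) / 5 = 0.3352
Var(rm) = Σ(rm − r̄m)² / 5 = 0.2769
β = Cov / Var = 0.3352 / 0.2769 = 1.2105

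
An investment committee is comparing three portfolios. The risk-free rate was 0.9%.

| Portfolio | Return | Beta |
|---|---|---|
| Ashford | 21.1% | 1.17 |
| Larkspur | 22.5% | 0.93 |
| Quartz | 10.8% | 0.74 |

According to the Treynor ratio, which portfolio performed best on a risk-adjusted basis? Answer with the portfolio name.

Ashford: Treynor = (21.1% − 0.9%) / 1.17 = 17.265
Larkspur: Treynor = (22.5% − 0.9%) / 0.93 = 23.226
Quartz: Treynor = (10.8% − 0.9%) / 0.74 = 13.378
Highest: Larkspur (23.226).

Larkspur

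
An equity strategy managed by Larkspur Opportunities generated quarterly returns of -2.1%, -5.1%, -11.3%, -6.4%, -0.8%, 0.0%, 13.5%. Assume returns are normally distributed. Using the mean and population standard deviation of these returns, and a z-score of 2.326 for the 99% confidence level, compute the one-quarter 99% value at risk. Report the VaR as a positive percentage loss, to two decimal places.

Mean return r̄ = -12.20 / 7 = -1.7429%
Σ(r − r̄)² = (-2.1 − (-1.7429))² + (-5.1 − (-1.7429))² + … = 360.6971
σ = √[360.6971 / 7] = 7.1783%
VaR = −(r̄ − z·σ) = −(-1.7429 − 2.326 × 7.1783) = −(-18.4396) = 18.4396%

18.44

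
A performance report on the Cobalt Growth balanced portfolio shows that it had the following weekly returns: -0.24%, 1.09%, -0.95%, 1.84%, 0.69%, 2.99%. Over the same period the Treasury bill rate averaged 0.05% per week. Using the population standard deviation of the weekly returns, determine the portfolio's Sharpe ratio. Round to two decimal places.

0.66

r̄ = (-0.24 + 1.09 − 0.95 + 1.84 + 0.69 + 2.99) / 6 = 0.9033%
Population σ = √[Σ(r − r̄)² / 6] = √[10.0539 / 6] = √1.6757 = 1.2945%
Sharpe = (r̄ − rf) / σ = (0.9033 − 0.05) / 1.2945 = 0.8533 / 1.2945 = 0.6592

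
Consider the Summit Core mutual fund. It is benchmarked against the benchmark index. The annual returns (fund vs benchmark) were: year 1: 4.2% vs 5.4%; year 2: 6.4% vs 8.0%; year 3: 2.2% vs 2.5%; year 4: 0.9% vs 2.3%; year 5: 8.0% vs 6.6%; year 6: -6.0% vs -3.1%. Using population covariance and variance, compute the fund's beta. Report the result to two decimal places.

r̄p = 2.6167%,  r̄m = 3.6167%
Cov = Σ(rp − r̄p)(rm − r̄m) / 6 = 16.0114
Var(rm) = Σ(rm − r̄m)² / 6 = 13.2314
β = Cov / Var = 16.0114 / 13.2314 = 1.2101

1.21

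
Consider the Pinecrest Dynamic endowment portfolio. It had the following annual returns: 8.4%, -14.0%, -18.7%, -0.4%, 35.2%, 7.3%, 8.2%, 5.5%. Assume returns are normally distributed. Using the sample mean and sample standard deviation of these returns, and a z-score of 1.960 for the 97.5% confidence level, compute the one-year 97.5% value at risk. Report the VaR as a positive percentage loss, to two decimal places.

μ = (8.4 − 14 − 18.7 − 0.4 + 35.2 + 7.3 + 8.2 + 5.5) / 8 = 31.50 / 8 = 3.9375%
Sample σ = √[Σ(r − μ)² / 7] = √[1882.1988 / 7] = √268.8855 = 16.3977%
VaR = −(μ − z·σ) = −(3.9375 − 1.960 × 16.3977) = −(-28.2020) = 28.2020%

28.20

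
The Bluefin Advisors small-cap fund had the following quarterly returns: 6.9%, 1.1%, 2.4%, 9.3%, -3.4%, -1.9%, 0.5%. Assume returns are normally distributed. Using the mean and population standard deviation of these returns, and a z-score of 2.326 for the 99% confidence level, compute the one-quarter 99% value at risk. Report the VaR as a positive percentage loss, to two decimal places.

7.69

Mean return μ = 14.90 / 7 = 2.1286%
Σ(r − μ)² = (6.9 − 2.1286)² + (1.1 − 2.1286)² + (2.4 − 2.1286)² + … = 124.7743
population σ = √(124.7743 / 7) = √17.8249 = 4.2220%
VaR = −(μ − z·σ) = −(2.1286 − 2.326 × 4.2220) = −(-7.6918) = 7.6918%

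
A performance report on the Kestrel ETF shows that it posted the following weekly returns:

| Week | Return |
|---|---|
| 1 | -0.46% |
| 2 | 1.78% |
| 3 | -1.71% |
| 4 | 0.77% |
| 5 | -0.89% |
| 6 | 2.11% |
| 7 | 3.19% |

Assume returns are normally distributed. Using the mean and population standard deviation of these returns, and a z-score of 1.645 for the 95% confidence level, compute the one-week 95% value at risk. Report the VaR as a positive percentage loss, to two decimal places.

2.03

μ = (-0.46 + 1.78 − 1.71 + 0.77 − 0.89 + 2.11 + 3.19) / 7 = 4.790 / 7 = 0.6843%
Σ(r − μ)² = (-0.46 − 0.6843)² + (1.78 − 0.6843)² + … = 19.0396
σ = √[19.0396 / 7] = 1.6492%
VaR = −(μ − z·σ) = −(0.6843 − 1.645 × 1.6492) = −(-2.0286) = 2.0286%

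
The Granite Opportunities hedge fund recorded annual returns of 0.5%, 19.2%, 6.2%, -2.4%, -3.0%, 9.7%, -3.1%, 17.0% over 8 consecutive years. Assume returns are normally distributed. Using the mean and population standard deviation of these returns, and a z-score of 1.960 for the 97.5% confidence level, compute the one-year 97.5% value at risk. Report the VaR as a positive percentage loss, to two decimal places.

11.06

r̄ = (0.5 + 19.2 + 6.2 − 2.4 − 3 + 9.7 − 3.1 + 17) / 8 = 44.10 / 8 = 5.5125%
Population σ = √[Σ(r − r̄)² / 8] = √[571.6888 / 8] = √71.4611 = 8.4535%
VaR = −(r̄ − z·σ) = −(5.5125 − 1.960 × 8.4535) = −(-11.0564) = 11.0564%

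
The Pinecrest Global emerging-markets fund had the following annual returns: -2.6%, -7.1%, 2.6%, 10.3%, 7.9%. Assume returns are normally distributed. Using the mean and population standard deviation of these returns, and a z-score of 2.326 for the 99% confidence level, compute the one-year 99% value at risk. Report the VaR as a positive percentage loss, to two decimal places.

12.77

μ = (-2.6 − 7.1 + 2.6 + 10.3 + 7.9) / 5 = 11.10 / 5 = 2.2200%
Σ(r − μ)² = (-2.6 − 2.2200)² + (-7.1 − 2.2200)² + … = 207.7880
population σ = √(207.7880 / 5) = √41.5576 = 6.4465%
VaR = −(μ − z·σ) = −(2.2200 − 2.326 × 6.4465) = −(-12.7746) = 12.7746%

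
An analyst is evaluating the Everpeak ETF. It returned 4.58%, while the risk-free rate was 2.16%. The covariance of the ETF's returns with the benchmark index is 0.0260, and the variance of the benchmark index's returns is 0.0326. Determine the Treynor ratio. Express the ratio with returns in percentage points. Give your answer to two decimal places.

3.03

β = Cov / Var = 0.0260 / 0.0326 = 0.7975
Treynor = (Rp − Rf) / β = (4.58% − 2.16%) / 0.7975 = 2.42 / 0.7975 = 3.0345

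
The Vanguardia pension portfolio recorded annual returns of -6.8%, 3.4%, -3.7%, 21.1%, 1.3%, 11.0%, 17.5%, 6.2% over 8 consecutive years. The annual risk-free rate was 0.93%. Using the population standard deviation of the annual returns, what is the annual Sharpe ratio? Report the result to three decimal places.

0.581

r̄ = (-6.8 + 3.4 − 3.7 + 21.1 + 1.3 + 11 + 17.5 + 6.2) / 8 = 50.00 / 8 = 6.2500%
Population std dev = √[671.5800 / 8] = 9.1623%
Sharpe = (r̄ − rf) / σ = (6.2500 − 0.93) / 9.1623 = 5.3200 / 9.1623 = 0.5806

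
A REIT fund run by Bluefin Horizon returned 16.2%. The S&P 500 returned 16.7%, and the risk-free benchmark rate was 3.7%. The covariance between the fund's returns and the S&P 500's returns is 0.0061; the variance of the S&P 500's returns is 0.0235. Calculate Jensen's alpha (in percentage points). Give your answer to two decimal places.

9.13

β = Cov / Var = 0.0061 / 0.0235 = 0.2596
E[R] = Rf + β(Rm − Rf) = 3.7% + 0.2596 × (16.7% − 3.7%) = 7.0748%
α = Rp − E[R] = 16.2% − 7.0748% = 9.1252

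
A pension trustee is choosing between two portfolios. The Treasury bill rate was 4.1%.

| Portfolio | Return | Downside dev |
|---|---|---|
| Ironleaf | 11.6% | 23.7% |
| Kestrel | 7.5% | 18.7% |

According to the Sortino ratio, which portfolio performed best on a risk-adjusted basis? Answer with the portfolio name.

Ironleaf

Ironleaf: Sortino ratio = (11.6% − 4.1%) / 23.7% = 0.316
Kestrel: Sortino ratio = (7.5% − 4.1%) / 18.7% = 0.182
Highest: Ironleaf (0.316).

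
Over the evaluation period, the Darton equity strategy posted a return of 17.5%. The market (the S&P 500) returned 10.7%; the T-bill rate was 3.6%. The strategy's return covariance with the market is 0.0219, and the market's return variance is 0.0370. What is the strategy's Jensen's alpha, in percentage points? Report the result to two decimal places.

9.70

β = Cov / Var = 0.0219 / 0.0370 = 0.5919
E[R] = Rf + β(Rm − Rf) = 3.6% + 0.5919 × (10.7% − 3.6%) = 7.8025%
α = Rp − E[R] = 17.5% − 7.8025% = 9.6975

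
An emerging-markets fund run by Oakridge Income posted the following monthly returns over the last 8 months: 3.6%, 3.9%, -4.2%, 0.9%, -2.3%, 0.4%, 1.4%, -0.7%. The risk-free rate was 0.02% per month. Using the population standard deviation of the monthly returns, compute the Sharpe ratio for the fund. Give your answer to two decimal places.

0.14

r̄ = (3.6 + 3.9 − 4.2 + 0.9 − 2.3 + 0.4 + 1.4 − 0.7) / 8 = 3.00 / 8 = 0.3750%
Population σ = √[Σ(r − r̄)² / 8] = √[53.3950 / 8] = √6.6744 = 2.5835%
Sharpe = (r̄ − rf) / σ = (0.3750 − 0.02) / 2.5835 = 0.3550 / 2.5835 = 0.1374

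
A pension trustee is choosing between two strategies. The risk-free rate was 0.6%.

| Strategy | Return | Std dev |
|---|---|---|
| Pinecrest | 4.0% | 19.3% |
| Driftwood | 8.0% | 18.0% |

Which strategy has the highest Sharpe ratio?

Pinecrest: Sharpe ratio = (4.0% − 0.6%) / 19.3% = 0.176
Driftwood: Sharpe ratio = (8.0% − 0.6%) / 18.0% = 0.411
Highest: Driftwood (0.411).

Driftwood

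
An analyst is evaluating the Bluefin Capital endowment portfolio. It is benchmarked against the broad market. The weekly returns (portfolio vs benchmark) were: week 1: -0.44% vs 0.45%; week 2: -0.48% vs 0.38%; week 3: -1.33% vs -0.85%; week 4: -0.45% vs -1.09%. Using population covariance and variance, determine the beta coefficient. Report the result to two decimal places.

r̄p = -0.6750%,  r̄m = -0.2775%
Cov = Σ(rp − r̄p)(rm − r̄m) / 4 = 0.1228
Var(rm) = Σ(rm − r̄m)² / 4 = 0.4874
β = Cov / Var = 0.1228 / 0.4874 = 0.2519

0.25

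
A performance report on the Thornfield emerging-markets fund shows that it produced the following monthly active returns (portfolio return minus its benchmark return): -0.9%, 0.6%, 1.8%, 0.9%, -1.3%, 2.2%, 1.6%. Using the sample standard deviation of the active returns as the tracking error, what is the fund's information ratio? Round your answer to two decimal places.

0.52

Mean return μ = 4.90 / 7 = 0.7000%
Σ(r − μ)² = 10.8800; sample σ = √(10.8800/6) = 1.3466%
IR = μ / tracking error = 0.7000 / 1.3466 = 0.5198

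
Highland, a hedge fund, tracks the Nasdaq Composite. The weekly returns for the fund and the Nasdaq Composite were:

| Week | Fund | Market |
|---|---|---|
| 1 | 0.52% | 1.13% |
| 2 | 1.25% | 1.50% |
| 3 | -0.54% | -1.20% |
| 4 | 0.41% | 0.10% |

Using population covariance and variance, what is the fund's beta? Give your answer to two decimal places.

r̄p = 0.4100%,  r̄m = 0.3825%
Cov = Σ(rp − r̄p)(rm − r̄m) / 4 = 0.6311
Var(rm) = Σ(rm − r̄m)² / 4 = 1.0979
β = Cov / Var = 0.6311 / 1.0979 = 0.5748

0.57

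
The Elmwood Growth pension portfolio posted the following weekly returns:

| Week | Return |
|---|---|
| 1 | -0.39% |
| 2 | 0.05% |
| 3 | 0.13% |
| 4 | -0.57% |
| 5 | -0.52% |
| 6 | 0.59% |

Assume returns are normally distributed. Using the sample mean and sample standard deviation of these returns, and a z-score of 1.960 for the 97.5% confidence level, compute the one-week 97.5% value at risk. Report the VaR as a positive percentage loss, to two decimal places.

Mean return r̄ = -0.710 / 6 = -0.1183%
Sample std dev = √[1.0309 / 5] = 0.4541%
VaR = −(r̄ − z·σ) = −(-0.1183 − 1.960 × 0.4541) = −(-1.0083) = 1.0083%

1.01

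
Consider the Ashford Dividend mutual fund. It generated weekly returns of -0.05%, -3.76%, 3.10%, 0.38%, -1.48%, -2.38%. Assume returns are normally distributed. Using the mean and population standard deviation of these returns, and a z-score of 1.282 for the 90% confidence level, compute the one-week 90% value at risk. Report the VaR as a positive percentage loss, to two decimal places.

3.51

Mean return r̄ = -4.190 / 6 = -0.6983%
Population σ = √[Σ(r − r̄)² / 6] = √[28.8233 / 6] = √4.8039 = 2.1918%
VaR = −(r̄ − z·σ) = −(-0.6983 − 1.282 × 2.1918) = −(-3.5082) = 3.5082%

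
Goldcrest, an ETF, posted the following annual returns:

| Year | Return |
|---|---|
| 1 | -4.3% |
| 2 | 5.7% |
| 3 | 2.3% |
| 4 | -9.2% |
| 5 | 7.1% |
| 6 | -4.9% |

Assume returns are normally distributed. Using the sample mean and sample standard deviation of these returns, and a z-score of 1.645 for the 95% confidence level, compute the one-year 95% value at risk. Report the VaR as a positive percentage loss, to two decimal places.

Mean return μ = -3.30 / 6 = -0.5500%
Σ(r − μ)² = (-4.3 − (-0.5500))² + (5.7 − (-0.5500))² + … = 213.5150
sample σ = √(213.5150 / 5) = √42.7030 = 6.5348%
VaR = −(μ − z·σ) = −(-0.5500 − 1.645 × 6.5348) = −(-11.2997) = 11.2997%

11.30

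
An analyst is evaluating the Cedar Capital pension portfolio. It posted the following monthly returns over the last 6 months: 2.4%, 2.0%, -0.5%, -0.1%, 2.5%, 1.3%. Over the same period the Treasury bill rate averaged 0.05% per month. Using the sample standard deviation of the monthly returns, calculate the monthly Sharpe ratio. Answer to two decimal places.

0.94

r̄ = (2.4 + 2 − 0.5 − 0.1 + 2.5 + 1.3) / 6 = 7.60 / 6 = 1.2667%
Σ(r − r̄)² = (2.4 − 1.2667)² + (2 − 1.2667)² + … = 8.3333
σ = √[8.3333 / 5] = 1.2910%
Sharpe = (r̄ − rf) / σ = (1.2667 − 0.05) / 1.2910 = 1.2167 / 1.2910 = 0.9424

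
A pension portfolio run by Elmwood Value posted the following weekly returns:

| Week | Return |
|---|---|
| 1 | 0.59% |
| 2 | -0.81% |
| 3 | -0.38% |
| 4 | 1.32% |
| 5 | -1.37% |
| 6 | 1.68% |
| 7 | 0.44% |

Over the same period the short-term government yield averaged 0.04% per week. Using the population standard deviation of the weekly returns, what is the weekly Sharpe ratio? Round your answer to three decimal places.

r̄ = (0.59 − 0.81 − 0.38 + 1.32 − 1.37 + 1.68 + 0.44) / 7 = 1.470 / 7 = 0.2100%
Σ(r − r̄)² = 7.4752; population σ = √(7.4752/7) = 1.0334%
Sharpe = (r̄ − rf) / σ = (0.2100 − 0.04) / 1.0334 = 0.1700 / 1.0334 = 0.1645

0.165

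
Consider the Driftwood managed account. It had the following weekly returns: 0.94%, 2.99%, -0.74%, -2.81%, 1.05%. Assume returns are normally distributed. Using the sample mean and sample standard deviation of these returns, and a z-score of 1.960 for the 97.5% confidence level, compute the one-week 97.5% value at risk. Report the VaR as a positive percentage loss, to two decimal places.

3.98

r̄ = (0.94 + 2.99 − 0.74 − 2.81 + 1.05) / 5 = 1.430 / 5 = 0.2860%
Sample σ = √[Σ(r − r̄)² / 4] = √[18.9609 / 4] = √4.7402 = 2.1772%
VaR = −(r̄ − z·σ) = −(0.2860 − 1.960 × 2.1772) = −(-3.9813) = 3.9813%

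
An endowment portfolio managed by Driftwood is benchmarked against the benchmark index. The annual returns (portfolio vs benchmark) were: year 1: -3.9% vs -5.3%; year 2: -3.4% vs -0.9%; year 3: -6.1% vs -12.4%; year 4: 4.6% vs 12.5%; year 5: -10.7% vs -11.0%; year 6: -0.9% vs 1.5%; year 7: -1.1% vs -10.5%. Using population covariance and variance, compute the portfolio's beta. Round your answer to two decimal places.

0.43

r̄p = -3.0714%,  r̄m = -3.7286%
Cov = Σ(rp − r̄p)(rm − r̄m) / 7 = 29.2294
Var(rm) = Σ(rm − r̄m)² / 7 = 67.8706
β = Cov / Var = 29.2294 / 67.8706 = 0.4307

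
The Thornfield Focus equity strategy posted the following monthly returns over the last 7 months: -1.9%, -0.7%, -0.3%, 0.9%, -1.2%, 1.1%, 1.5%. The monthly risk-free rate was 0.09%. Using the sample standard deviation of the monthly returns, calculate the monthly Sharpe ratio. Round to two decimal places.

-0.14

Mean return r̄ = -0.60 / 7 = -0.0857%
Sample σ = √[Σ(r − r̄)² / 6] = √[9.8486 / 6] = √1.6414 = 1.2812%
Sharpe = (r̄ − rf) / σ = (-0.0857 − 0.09) / 1.2812 = -0.1757 / 1.2812 = -0.1371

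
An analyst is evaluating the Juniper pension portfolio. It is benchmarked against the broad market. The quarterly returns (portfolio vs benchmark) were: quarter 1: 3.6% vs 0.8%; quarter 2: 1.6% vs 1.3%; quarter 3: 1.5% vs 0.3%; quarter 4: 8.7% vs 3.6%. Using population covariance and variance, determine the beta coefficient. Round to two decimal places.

r̄p = 3.8500%,  r̄m = 1.5000%
Cov = Σ(rp − r̄p)(rm − r̄m) / 4 = 3.4075
Var(rm) = Σ(rm − r̄m)² / 4 = 1.5950
β = Cov / Var = 3.4075 / 1.5950 = 2.1364

2.14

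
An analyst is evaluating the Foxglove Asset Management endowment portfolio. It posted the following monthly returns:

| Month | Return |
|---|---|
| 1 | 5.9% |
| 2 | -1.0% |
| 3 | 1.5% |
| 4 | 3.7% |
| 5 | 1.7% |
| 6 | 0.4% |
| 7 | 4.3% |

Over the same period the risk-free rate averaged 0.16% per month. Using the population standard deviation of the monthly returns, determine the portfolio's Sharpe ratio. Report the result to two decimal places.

r̄ = (5.9 − 1 + 1.5 + 3.7 + 1.7 + 0.4 + 4.3) / 7 = 16.50 / 7 = 2.3571%
Population std dev = √[34.3971 / 7] = 2.2167%
Sharpe = (r̄ − rf) / σ = (2.3571 − 0.16) / 2.2167 = 2.1971 / 2.2167 = 0.9912

0.99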